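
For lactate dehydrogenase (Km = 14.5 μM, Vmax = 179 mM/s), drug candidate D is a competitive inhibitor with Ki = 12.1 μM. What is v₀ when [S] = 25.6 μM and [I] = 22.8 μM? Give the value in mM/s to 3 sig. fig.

α = 1 + [I]/Ki = 1 + 22.8/12.1 = 2.884.
For a competitive inhibitor, Vmax is unchanged and the apparent Km becomes α·Km: Km,app = 41.8 μM, Vmax,app = 179 mM/s.
v = Vmax,app·[S]/(Km,app + [S]) = 179 × 25.6/(41.8 + 25.6) = 68.0 mM/s.

68.0 mM/s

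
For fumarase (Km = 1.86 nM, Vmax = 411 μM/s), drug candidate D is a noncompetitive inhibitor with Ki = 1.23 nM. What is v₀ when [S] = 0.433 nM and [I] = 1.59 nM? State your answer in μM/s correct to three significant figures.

With α = 1 + [I]/Ki = 1 + 1.59/1.23 = 2.293, the noncompetitive rate law is v = (Vmax/α)·[S] / (Km + [S]).
v = (411/2.293)×0.433 / (1.86 + 0.433) = 77.62/2.293 = 33.9 μM/s.

33.9 μM/s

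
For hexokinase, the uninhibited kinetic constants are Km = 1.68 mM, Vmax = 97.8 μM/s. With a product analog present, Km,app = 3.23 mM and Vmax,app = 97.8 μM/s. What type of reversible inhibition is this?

Km increases (1.68 → 3.23 mM) while Vmax is unchanged — the hallmark of competitive inhibition.

competitive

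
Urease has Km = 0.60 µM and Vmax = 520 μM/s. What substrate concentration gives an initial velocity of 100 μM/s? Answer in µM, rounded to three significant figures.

Rearranging v = Vmax[S]/(Km+[S]) gives [S] = Km·v/(Vmax − v).
[S] = 0.60 × 100 / (520 − 100) = 60.00/420.0 = 0.143 µM.

0.143 µM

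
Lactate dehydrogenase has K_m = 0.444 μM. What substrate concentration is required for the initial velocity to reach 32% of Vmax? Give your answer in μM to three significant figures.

0.209 μM

v/Vmax = [S]/(Km+[S]) = 0.32, so [S] = Km·0.32/(1 − 0.32) = 0.444 × 0.4706.
[S] = 0.209 μM.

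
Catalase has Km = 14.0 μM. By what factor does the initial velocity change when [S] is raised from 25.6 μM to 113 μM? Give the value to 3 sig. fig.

1.38

The fractional saturations are [S]/(Km+[S]) = 25.6/39.60 = 0.6465 and 113/127.0 = 0.8898.
v₂/v₁ is just their ratio: 0.8898/0.6465 = 1.38.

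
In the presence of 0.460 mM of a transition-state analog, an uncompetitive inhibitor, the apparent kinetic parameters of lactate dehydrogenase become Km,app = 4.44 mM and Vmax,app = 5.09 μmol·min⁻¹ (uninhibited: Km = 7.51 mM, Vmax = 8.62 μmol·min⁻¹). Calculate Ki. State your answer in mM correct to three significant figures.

Uncompetitive: Vmax,app = Vmax/α (and Km,app = Km/α) with α = 1 + [I]/Ki.
α = Vmax/Vmax,app = 8.62/5.09 = 1.694.
Ki = [I]/(α − 1) = 0.460/0.6935 = 0.663 mM.

0.663 mM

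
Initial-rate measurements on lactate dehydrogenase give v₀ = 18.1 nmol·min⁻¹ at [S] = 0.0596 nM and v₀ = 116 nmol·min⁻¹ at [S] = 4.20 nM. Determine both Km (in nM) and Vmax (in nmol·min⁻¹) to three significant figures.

Km = 0.355 nM; Vmax = 126 nmol·min⁻¹

In reciprocal form, 1/v = (Km/Vmax)·(1/[S]) + 1/Vmax. The two points give (1/[S], 1/v) = (16.78, 0.05525) and (0.2381, 0.008621).
Slope = (0.05525 − 0.008621)/(16.78 − 0.2381) = 0.002819; intercept = 0.05525 − 0.002819×16.78 = 0.007949.
Vmax = 1/intercept = 126 nmol·min⁻¹; Km = slope × Vmax = 0.002819 × 126 = 0.355 nM.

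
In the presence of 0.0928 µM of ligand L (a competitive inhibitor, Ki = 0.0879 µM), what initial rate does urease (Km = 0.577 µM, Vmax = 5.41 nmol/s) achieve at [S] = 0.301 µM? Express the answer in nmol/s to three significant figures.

1.09 nmol/s

α = 1 + [I]/Ki = 1 + 0.0928/0.0879 = 2.056.
For a competitive inhibitor, Vmax is unchanged and the apparent Km becomes α·Km: Km,app = 1.19 µM, Vmax,app = 5.41 nmol/s.
v = Vmax,app·[S]/(Km,app + [S]) = 5.41 × 0.301/(1.19 + 0.301) = 1.09 nmol/s.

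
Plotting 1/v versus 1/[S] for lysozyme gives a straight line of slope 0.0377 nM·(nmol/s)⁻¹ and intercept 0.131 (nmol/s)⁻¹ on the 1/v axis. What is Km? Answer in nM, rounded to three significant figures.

y-intercept = 1/Vmax ⇒ Vmax = 7.63 nmol/s; slope = Km/Vmax ⇒ Km = slope × Vmax.
Km = 0.0377 × 7.63 = 0.288 nM.

0.288 nM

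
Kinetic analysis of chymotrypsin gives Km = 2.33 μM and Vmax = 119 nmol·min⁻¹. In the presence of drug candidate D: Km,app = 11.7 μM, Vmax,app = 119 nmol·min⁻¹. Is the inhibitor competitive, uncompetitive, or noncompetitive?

competitive

Km increases (2.33 → 11.7 μM) while Vmax is unchanged — the hallmark of competitive inhibition.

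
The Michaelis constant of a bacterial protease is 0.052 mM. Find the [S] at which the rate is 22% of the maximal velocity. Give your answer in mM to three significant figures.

0.0147 mM

v/Vmax = [S]/(Km+[S]) = 0.22, so [S] = Km·0.22/(1 − 0.22) = 0.052 × 0.2821.
[S] = 0.0147 mM.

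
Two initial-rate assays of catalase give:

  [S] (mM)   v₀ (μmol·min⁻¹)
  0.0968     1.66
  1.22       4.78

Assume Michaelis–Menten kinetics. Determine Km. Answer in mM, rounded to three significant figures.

From v = Vmax[S]/(Km+[S]), each point gives Vmax = v(Km+[S])/[S].
Equating: 1.66(Km+0.0968)/0.0968 = 4.78(Km+1.22)/1.22.
17.15·Km + 1.66 = 3.918·Km + 4.78, so (17.15 − 3.918)·Km = 4.78 − 1.66.
Km = 3.120/13.23 = 0.236 mM; then Vmax = 1.66(0.236+0.0968)/0.0968 = 5.70 μmol·min⁻¹.

0.236 mM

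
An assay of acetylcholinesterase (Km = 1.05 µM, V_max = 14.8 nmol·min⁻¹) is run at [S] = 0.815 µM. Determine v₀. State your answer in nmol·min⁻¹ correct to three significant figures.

v = Vmax·[S]/(Km + [S]) = 14.8 × 0.815 / (1.05 + 0.815)
  = 12.06 / 1.865 = 6.47 nmol·min⁻¹.

6.47 nmol·min⁻¹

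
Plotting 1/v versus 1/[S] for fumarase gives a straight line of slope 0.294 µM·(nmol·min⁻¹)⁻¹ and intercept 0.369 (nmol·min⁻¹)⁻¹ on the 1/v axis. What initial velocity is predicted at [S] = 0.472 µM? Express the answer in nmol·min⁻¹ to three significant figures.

1.01 nmol·min⁻¹

The y-intercept is 1/Vmax, so Vmax = 1/0.369 = 2.71 nmol·min⁻¹.
The slope is Km/Vmax, so Km = 0.294 × 2.71 = 0.797 µM.
Then v = 2.71 × 0.472/(0.797 + 0.472) = 1.01 nmol·min⁻¹.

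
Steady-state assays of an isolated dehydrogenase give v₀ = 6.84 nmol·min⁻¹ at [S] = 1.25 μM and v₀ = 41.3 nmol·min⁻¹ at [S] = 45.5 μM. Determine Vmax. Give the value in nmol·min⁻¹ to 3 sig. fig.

48.2 nmol·min⁻¹

In reciprocal form, 1/v = (Km/Vmax)·(1/[S]) + 1/Vmax. The two points give (1/[S], 1/v) = (0.8000, 0.1462) and (0.02198, 0.02421).
Slope = (0.1462 − 0.02421)/(0.8000 − 0.02198) = 0.1568; intercept = 0.1462 − 0.1568×0.8000 = 0.02077.
Vmax = 1/intercept = 48.2 nmol·min⁻¹; Km = slope × Vmax = 0.1568 × 48.2 = 7.55 μM.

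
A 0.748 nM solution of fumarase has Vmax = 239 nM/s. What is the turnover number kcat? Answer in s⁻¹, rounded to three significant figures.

kcat = Vmax/[E]total = 239 nM/s / 0.748 nM = 320 s⁻¹.

320 s⁻¹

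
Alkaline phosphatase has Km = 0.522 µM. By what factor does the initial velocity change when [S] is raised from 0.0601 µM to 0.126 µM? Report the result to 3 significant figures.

1.88

Since Vmax cancels, v₂/v₁ = [S]₂(Km+[S]₁) / [S]₁(Km+[S]₂).
= 0.126×(0.522+0.0601) / (0.0601×(0.522+0.126)) = 0.07334/0.03894 = 1.88.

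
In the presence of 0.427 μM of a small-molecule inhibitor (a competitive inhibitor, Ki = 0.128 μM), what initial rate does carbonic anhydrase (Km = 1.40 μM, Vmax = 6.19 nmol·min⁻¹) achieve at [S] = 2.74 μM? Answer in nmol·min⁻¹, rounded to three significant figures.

α = 1 + [I]/Ki = 1 + 0.427/0.128 = 4.336.
For a competitive inhibitor, Vmax is unchanged and the apparent Km becomes α·Km: Km,app = 6.07 μM, Vmax,app = 6.19 nmol·min⁻¹.
v = Vmax,app·[S]/(Km,app + [S]) = 6.19 × 2.74/(6.07 + 2.74) = 1.93 nmol·min⁻¹.

1.93 nmol·min⁻¹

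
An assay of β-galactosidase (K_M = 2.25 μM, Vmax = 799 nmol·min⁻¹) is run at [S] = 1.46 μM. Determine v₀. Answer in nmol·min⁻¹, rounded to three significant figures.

314 nmol·min⁻¹

v = Vmax·[S]/(Km + [S]) = 799 × 1.46 / (2.25 + 1.46)
  = 1167 / 3.710 = 314 nmol·min⁻¹.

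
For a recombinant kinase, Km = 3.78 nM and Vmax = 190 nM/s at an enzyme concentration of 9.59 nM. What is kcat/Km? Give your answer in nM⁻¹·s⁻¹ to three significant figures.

5.24 nM⁻¹·s⁻¹

kcat = Vmax/[E]total = 190/9.59 = 19.8 s⁻¹.
kcat/Km = 19.8/3.78 = 5.24 nM⁻¹·s⁻¹.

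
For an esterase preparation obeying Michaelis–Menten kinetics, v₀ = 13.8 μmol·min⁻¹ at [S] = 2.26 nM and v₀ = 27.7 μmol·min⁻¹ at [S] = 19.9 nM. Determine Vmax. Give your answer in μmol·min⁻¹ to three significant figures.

31.8 μmol·min⁻¹

From v = Vmax[S]/(Km+[S]), each point gives Vmax = v(Km+[S])/[S].
Equating: 13.8(Km+2.26)/2.26 = 27.7(Km+19.9)/19.9.
6.106·Km + 13.8 = 1.392·Km + 27.7, so (6.106 − 1.392)·Km = 27.7 − 13.8.
Km = 13.90/4.714 = 2.95 nM; then Vmax = 13.8(2.95+2.26)/2.26 = 31.8 μmol·min⁻¹.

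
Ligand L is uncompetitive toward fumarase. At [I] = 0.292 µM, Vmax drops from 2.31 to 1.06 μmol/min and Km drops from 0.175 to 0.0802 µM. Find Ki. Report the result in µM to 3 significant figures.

0.248 µM

Uncompetitive: Vmax,app = Vmax/α (and Km,app = Km/α) with α = 1 + [I]/Ki.
α = Vmax/Vmax,app = 2.31/1.06 = 2.179.
Ki = [I]/(α − 1) = 0.292/1.179 = 0.248 µM.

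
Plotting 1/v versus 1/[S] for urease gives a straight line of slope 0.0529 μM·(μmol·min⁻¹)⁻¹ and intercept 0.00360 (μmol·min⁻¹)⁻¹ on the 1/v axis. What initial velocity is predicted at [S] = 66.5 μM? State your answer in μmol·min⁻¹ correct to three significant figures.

The y-intercept is 1/Vmax, so Vmax = 1/0.00360 = 278 μmol·min⁻¹.
The slope is Km/Vmax, so Km = 0.0529 × 278 = 14.7 μM.
Then v = 278 × 66.5/(14.7 + 66.5) = 228 μmol·min⁻¹.

228 μmol·min⁻¹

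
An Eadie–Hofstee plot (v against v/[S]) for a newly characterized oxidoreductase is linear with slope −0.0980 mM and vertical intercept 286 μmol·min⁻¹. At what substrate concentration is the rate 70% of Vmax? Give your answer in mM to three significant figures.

The Eadie–Hofstee slope gives Km = 0.0980 mM (slope = −Km).
v/Vmax = [S]/(Km+[S]) = 0.7 ⇒ [S] = Km·0.7/(1−0.7) = 0.0980 × 2.333 = 0.229 mM.

0.229 mM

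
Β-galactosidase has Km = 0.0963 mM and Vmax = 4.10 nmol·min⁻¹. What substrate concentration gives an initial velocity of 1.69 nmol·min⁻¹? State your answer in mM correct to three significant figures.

Rearranging v = Vmax[S]/(Km+[S]) gives [S] = Km·v/(Vmax − v).
[S] = 0.0963 × 1.69 / (4.10 − 1.69) = 0.1627/2.410 = 0.0675 mM.

0.0675 mM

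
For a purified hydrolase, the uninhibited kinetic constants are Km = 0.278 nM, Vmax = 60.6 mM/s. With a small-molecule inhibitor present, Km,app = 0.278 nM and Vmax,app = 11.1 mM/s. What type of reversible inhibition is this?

noncompetitive

Vmax decreases (60.6 → 11.1 mM/s) while Km is unchanged — pure noncompetitive inhibition.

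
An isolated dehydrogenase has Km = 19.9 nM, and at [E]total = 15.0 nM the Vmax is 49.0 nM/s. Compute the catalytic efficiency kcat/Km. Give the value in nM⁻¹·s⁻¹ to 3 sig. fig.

0.164 nM⁻¹·s⁻¹

kcat = Vmax/[E]total = 49.0/15.0 = 3.27 s⁻¹.
kcat/Km = 3.27/19.9 = 0.164 nM⁻¹·s⁻¹.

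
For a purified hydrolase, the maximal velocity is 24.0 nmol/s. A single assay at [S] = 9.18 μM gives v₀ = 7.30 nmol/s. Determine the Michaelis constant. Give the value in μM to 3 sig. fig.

21.0 μM

v/Vmax = 7.30/24.0 = 0.3042 = [S]/(Km+[S]).
So Km + [S] = [S]/0.3042 = 30.18 μM, giving Km = 30.18 − 9.18 = 21.0 μM.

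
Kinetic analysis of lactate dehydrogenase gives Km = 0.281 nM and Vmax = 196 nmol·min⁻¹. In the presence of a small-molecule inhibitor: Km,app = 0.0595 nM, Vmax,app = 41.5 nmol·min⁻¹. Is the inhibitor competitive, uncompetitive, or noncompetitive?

uncompetitive

Both Km and Vmax decrease by the same factor (~4.72-fold) — characteristic of uncompetitive inhibition.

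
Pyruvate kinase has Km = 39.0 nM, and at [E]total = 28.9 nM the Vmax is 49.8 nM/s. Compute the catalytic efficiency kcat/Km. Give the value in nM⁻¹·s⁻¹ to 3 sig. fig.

kcat = Vmax/[E]total = 49.8/28.9 = 1.72 s⁻¹.
kcat/Km = 1.72/39.0 = 0.0442 nM⁻¹·s⁻¹.

0.0442 nM⁻¹·s⁻¹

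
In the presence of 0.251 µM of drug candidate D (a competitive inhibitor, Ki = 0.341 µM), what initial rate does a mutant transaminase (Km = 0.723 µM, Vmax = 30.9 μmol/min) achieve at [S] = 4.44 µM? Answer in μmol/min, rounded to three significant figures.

24.1 μmol/min

α = 1 + [I]/Ki = 1 + 0.251/0.341 = 1.736.
For a competitive inhibitor, Vmax is unchanged and the apparent Km becomes α·Km: Km,app = 1.26 µM, Vmax,app = 30.9 μmol/min.
v = Vmax,app·[S]/(Km,app + [S]) = 30.9 × 4.44/(1.26 + 4.44) = 24.1 μmol/min.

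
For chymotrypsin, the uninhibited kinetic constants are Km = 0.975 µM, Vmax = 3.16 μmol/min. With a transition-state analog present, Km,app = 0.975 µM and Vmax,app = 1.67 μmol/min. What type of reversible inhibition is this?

Vmax decreases (3.16 → 1.67 μmol/min) while Km is unchanged — pure noncompetitive inhibition.

noncompetitive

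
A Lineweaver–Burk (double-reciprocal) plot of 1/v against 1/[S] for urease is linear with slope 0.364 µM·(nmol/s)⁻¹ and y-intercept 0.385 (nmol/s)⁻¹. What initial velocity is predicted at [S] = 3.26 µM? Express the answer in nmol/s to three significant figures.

2.01 nmol/s

The y-intercept is 1/Vmax, so Vmax = 1/0.385 = 2.60 nmol/s.
The slope is Km/Vmax, so Km = 0.364 × 2.60 = 0.945 µM.
Then v = 2.60 × 3.26/(0.945 + 3.26) = 2.01 nmol/s.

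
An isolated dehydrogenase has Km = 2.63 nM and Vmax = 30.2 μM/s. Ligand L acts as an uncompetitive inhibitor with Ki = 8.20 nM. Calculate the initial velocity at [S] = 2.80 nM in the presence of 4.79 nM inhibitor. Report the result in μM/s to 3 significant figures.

12.0 μM/s

α = 1 + [I]/Ki = 1 + 4.79/8.20 = 1.584.
For an uncompetitive inhibitor, both parameters are divided by α, giving Vmax/α and Km/α: Km,app = 1.66 nM, Vmax,app = 19.1 μM/s.
v = Vmax,app·[S]/(Km,app + [S]) = 19.1 × 2.80/(1.66 + 2.80) = 12.0 μM/s.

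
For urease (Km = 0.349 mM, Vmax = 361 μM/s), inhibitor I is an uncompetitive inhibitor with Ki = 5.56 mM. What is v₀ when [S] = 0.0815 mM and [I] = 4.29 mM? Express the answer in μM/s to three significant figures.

α = 1 + [I]/Ki = 1 + 4.29/5.56 = 1.772.
For an uncompetitive inhibitor, both parameters are divided by α, giving Vmax/α and Km/α: Km,app = 0.197 mM, Vmax,app = 204 μM/s.
v = Vmax,app·[S]/(Km,app + [S]) = 204 × 0.0815/(0.197 + 0.0815) = 59.6 μM/s.

59.6 μM/s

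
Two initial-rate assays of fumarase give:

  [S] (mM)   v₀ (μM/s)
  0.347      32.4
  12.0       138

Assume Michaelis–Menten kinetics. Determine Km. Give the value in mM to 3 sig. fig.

From v = Vmax[S]/(Km+[S]), each point gives Vmax = v(Km+[S])/[S].
Equating: 32.4(Km+0.347)/0.347 = 138(Km+12.0)/12.0.
93.37·Km + 32.4 = 11.50·Km + 138, so (93.37 − 11.50)·Km = 138 − 32.4.
Km = 105.6/81.87 = 1.29 mM; then Vmax = 32.4(1.29+0.347)/0.347 = 153 μM/s.

1.29 mM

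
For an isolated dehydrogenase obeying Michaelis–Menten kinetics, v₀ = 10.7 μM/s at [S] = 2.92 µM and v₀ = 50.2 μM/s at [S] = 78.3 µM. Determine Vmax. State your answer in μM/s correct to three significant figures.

58.6 μM/s

From v = Vmax[S]/(Km+[S]), each point gives Vmax = v(Km+[S])/[S].
Equating: 10.7(Km+2.92)/2.92 = 50.2(Km+78.3)/78.3.
3.664·Km + 10.7 = 0.6411·Km + 50.2, so (3.664 − 0.6411)·Km = 50.2 − 10.7.
Km = 39.50/3.023 = 13.1 µM; then Vmax = 10.7(13.1+2.92)/2.92 = 58.6 μM/s.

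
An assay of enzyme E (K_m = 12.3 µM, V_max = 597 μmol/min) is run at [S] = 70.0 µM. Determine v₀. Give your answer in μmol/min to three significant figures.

508 μmol/min

v = Vmax·[S]/(Km + [S]) = 597 × 70.0 / (12.3 + 70.0)
  = 41790 / 82.30 = 508 μmol/min.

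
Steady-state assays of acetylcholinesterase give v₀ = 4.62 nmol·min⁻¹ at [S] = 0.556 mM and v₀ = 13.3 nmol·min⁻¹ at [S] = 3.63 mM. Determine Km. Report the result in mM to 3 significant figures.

1.87 mM

In reciprocal form, 1/v = (Km/Vmax)·(1/[S]) + 1/Vmax. The two points give (1/[S], 1/v) = (1.799, 0.2165) and (0.2755, 0.07519).
Slope = (0.2165 − 0.07519)/(1.799 − 0.2755) = 0.09275; intercept = 0.2165 − 0.09275×1.799 = 0.04964.
Vmax = 1/intercept = 20.1 nmol·min⁻¹; Km = slope × Vmax = 0.09275 × 20.1 = 1.87 mM.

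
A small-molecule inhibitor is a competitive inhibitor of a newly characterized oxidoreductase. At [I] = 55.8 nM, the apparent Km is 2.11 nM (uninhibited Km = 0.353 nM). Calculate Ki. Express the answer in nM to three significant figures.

Competitive: Km,app = α·Km with α = 1 + [I]/Ki.
α = Km,app/Km = 2.11/0.353 = 5.977.
Ki = [I]/(α − 1) = 55.8/4.977 = 11.2 nM.

11.2 nM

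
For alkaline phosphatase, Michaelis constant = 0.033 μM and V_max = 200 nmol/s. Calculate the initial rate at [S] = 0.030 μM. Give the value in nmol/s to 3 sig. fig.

95.2 nmol/s

[S]/(Km+[S]) = 0.030/0.06300 = 0.4762, the fractional saturation.
v = 0.4762 × Vmax = 0.4762 × 200 = 95.2 nmol/s.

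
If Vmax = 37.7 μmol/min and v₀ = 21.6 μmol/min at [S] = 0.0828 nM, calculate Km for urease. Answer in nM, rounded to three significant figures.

v/Vmax = 21.6/37.7 = 0.5729 = [S]/(Km+[S]).
So Km + [S] = [S]/0.5729 = 0.1445 nM, giving Km = 0.1445 − 0.0828 = 0.0617 nM.

0.0617 nM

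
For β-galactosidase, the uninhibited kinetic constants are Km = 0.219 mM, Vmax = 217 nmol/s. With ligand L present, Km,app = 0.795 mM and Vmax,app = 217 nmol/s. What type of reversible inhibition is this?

competitive

Km increases (0.219 → 0.795 mM) while Vmax is unchanged — the hallmark of competitive inhibition.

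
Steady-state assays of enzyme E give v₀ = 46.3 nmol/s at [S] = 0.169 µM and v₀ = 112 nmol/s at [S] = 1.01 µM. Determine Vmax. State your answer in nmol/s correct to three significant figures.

In reciprocal form, 1/v = (Km/Vmax)·(1/[S]) + 1/Vmax. The two points give (1/[S], 1/v) = (5.917, 0.02160) and (0.9901, 0.008929).
Slope = (0.02160 − 0.008929)/(5.917 − 0.9901) = 0.002571; intercept = 0.02160 − 0.002571×5.917 = 0.006383.
Vmax = 1/intercept = 157 nmol/s; Km = slope × Vmax = 0.002571 × 157 = 0.403 µM.

157 nmol/s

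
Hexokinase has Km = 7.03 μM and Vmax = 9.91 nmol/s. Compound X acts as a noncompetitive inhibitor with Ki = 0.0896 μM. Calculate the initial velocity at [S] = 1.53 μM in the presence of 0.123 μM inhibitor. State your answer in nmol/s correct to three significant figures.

α = 1 + [I]/Ki = 1 + 0.123/0.0896 = 2.373.
For a noncompetitive inhibitor, Vmax is reduced to Vmax/α while Km is unchanged: Km,app = 7.03 μM, Vmax,app = 4.18 nmol/s.
v = Vmax,app·[S]/(Km,app + [S]) = 4.18 × 1.53/(7.03 + 1.53) = 0.747 nmol/s.

0.747 nmol/s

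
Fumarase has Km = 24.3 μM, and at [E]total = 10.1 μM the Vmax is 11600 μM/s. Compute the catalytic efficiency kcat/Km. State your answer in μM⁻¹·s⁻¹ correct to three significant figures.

kcat = Vmax/[E]total = 11600/10.1 = 1150 s⁻¹.
kcat/Km = 1150/24.3 = 47.3 μM⁻¹·s⁻¹.

47.3 μM⁻¹·s⁻¹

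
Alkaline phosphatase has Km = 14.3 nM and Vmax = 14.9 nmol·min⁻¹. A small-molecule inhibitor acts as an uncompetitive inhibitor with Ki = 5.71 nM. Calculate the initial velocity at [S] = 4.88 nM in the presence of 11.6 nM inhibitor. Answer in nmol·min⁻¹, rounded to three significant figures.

With α = 1 + [I]/Ki = 1 + 11.6/5.71 = 3.032, the uncompetitive rate law is v = (Vmax/α)·[S] / (Km/α + [S]).
v = (14.9/3.032)×4.88 / (14.3/3.032 + 4.88) = 23.99/9.597 = 2.50 nmol·min⁻¹.

2.50 nmol·min⁻¹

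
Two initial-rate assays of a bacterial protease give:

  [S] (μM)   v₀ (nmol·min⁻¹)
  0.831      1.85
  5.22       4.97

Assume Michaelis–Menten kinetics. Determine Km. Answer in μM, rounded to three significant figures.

2.45 μM

In reciprocal form, 1/v = (Km/Vmax)·(1/[S]) + 1/Vmax. The two points give (1/[S], 1/v) = (1.203, 0.5405) and (0.1916, 0.2012).
Slope = (0.5405 − 0.2012)/(1.203 − 0.1916) = 0.3354; intercept = 0.5405 − 0.3354×1.203 = 0.1370.
Vmax = 1/intercept = 7.30 nmol·min⁻¹; Km = slope × Vmax = 0.3354 × 7.30 = 2.45 μM.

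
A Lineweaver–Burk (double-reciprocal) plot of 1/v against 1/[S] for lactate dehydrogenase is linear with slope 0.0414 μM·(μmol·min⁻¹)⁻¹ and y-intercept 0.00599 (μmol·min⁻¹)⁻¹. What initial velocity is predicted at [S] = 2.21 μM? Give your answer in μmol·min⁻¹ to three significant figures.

40.4 μmol·min⁻¹

The y-intercept is 1/Vmax, so Vmax = 1/0.00599 = 167 μmol·min⁻¹.
The slope is Km/Vmax, so Km = 0.0414 × 167 = 6.91 μM.
Then v = 167 × 2.21/(6.91 + 2.21) = 40.4 μmol·min⁻¹.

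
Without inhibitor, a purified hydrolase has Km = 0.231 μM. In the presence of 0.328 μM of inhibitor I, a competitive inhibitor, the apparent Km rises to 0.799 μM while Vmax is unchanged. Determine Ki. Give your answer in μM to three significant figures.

0.133 μM

Competitive: Km,app = α·Km with α = 1 + [I]/Ki.
α = Km,app/Km = 0.799/0.231 = 3.459.
Ki = [I]/(α − 1) = 0.328/2.459 = 0.133 μM.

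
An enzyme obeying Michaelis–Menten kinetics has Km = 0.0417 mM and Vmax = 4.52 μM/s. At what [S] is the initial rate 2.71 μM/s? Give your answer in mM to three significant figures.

The required fractional saturation is v/Vmax = 2.71/4.52 = 0.5996.
Then [S]/(Km+[S]) = 0.5996 ⇒ [S] = 0.0417 × 0.5996/(1 − 0.5996) = 0.0624 mM.

0.0624 mM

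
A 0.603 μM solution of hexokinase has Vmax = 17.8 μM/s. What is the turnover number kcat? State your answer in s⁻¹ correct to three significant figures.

29.5 s⁻¹

kcat = Vmax/[E]total = 17.8 μM/s / 0.603 μM = 29.5 s⁻¹.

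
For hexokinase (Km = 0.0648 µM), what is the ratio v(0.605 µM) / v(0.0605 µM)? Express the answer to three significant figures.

Since Vmax cancels, v₂/v₁ = [S]₂(Km+[S]₁) / [S]₁(Km+[S]₂).
= 0.605×(0.0648+0.0605) / (0.0605×(0.0648+0.605)) = 0.07581/0.04052 = 1.87.

1.87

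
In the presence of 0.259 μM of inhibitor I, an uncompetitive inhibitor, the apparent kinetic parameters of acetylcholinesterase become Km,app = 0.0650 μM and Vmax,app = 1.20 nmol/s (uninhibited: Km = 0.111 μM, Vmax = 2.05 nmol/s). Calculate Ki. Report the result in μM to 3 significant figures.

Uncompetitive: Vmax,app = Vmax/α (and Km,app = Km/α) with α = 1 + [I]/Ki.
α = Vmax/Vmax,app = 2.05/1.20 = 1.708.
Ki = [I]/(α − 1) = 0.259/0.7083 = 0.366 μM.

0.366 μM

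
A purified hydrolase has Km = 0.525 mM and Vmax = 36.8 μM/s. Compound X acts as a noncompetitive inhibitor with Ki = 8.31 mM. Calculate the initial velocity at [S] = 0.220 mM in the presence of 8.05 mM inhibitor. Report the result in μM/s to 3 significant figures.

5.52 μM/s

With α = 1 + [I]/Ki = 1 + 8.05/8.31 = 1.969, the noncompetitive rate law is v = (Vmax/α)·[S] / (Km + [S]).
v = (36.8/1.969)×0.220 / (0.525 + 0.220) = 4.112/0.7450 = 5.52 μM/s.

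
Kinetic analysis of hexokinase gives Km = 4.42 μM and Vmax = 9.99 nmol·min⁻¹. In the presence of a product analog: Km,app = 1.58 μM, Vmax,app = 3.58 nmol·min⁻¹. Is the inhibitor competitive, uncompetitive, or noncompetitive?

Both Km and Vmax decrease by the same factor (~2.79-fold) — characteristic of uncompetitive inhibition.

uncompetitive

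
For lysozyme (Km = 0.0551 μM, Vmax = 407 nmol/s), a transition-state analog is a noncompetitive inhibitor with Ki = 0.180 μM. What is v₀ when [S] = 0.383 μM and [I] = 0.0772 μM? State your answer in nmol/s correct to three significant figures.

249 nmol/s

α = 1 + [I]/Ki = 1 + 0.0772/0.180 = 1.429.
For a noncompetitive inhibitor, Vmax is reduced to Vmax/α while Km is unchanged: Km,app = 0.0551 μM, Vmax,app = 285 nmol/s.
v = Vmax,app·[S]/(Km,app + [S]) = 285 × 0.383/(0.0551 + 0.383) = 249 nmol/s.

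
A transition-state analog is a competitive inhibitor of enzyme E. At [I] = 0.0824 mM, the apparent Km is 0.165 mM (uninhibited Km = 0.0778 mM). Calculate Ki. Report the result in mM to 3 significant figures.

0.0735 mM

Competitive: Km,app = α·Km with α = 1 + [I]/Ki.
α = Km,app/Km = 0.165/0.0778 = 2.121.
Since α = 1 + [I]/Ki, [I]/Ki = 2.121 − 1 = 1.121 and Ki = 0.0824/1.121 = 0.0735 mM.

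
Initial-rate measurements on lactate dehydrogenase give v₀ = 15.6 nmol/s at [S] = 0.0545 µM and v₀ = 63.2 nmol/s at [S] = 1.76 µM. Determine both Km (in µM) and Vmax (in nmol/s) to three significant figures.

From v = Vmax[S]/(Km+[S]), each point gives Vmax = v(Km+[S])/[S].
Equating: 15.6(Km+0.0545)/0.0545 = 63.2(Km+1.76)/1.76.
286.2·Km + 15.6 = 35.91·Km + 63.2, so (286.2 − 35.91)·Km = 63.2 − 15.6.
Km = 47.60/250.3 = 0.190 µM; then Vmax = 15.6(0.190+0.0545)/0.0545 = 70.0 nmol/s.

Km = 0.190 µM; Vmax = 70.0 nmol/s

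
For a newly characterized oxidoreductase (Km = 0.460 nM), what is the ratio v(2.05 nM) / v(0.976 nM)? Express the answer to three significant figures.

1.20

Since Vmax cancels, v₂/v₁ = [S]₂(Km+[S]₁) / [S]₁(Km+[S]₂).
= 2.05×(0.460+0.976) / (0.976×(0.460+2.05)) = 2.944/2.450 = 1.20.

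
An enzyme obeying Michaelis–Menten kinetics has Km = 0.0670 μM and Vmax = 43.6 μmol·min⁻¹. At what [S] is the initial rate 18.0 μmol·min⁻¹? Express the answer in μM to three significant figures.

0.0471 μM

Rearranging v = Vmax[S]/(Km+[S]) gives [S] = Km·v/(Vmax − v).
[S] = 0.0670 × 18.0 / (43.6 − 18.0) = 1.206/25.60 = 0.0471 μM.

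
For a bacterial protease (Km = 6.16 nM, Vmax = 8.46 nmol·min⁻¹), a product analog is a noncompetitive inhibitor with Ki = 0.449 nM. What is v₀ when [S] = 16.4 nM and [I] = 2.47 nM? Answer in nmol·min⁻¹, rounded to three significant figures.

α = 1 + [I]/Ki = 1 + 2.47/0.449 = 6.501.
For a noncompetitive inhibitor, Vmax is reduced to Vmax/α while Km is unchanged: Km,app = 6.16 nM, Vmax,app = 1.30 nmol·min⁻¹.
v = Vmax,app·[S]/(Km,app + [S]) = 1.30 × 16.4/(6.16 + 16.4) = 0.946 nmol·min⁻¹.

0.946 nmol·min⁻¹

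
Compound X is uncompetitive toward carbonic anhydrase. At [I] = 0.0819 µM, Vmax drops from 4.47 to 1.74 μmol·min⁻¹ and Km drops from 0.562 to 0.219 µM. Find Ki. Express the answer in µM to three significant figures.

Uncompetitive: Vmax,app = Vmax/α (and Km,app = Km/α) with α = 1 + [I]/Ki.
α = Vmax/Vmax,app = 4.47/1.74 = 2.569.
Ki = [I]/(α − 1) = 0.0819/1.569 = 0.0522 µM.

0.0522 µM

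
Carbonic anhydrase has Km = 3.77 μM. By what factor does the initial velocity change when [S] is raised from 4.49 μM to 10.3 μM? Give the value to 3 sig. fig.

1.35

Since Vmax cancels, v₂/v₁ = [S]₂(Km+[S]₁) / [S]₁(Km+[S]₂).
= 10.3×(3.77+4.49) / (4.49×(3.77+10.3)) = 85.08/63.17 = 1.35.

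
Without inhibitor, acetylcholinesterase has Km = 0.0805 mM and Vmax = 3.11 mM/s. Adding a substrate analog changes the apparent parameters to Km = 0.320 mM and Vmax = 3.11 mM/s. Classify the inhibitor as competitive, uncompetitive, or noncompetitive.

competitive

Km increases (0.0805 → 0.320 mM) while Vmax is unchanged — the hallmark of competitive inhibition.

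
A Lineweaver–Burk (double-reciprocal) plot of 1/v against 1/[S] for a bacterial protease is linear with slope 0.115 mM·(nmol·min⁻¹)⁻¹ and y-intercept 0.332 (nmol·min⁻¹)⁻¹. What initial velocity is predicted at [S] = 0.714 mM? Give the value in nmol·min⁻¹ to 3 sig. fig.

The y-intercept is 1/Vmax, so Vmax = 1/0.332 = 3.01 nmol·min⁻¹.
The slope is Km/Vmax, so Km = 0.115 × 3.01 = 0.346 mM.
Then v = 3.01 × 0.714/(0.346 + 0.714) = 2.03 nmol·min⁻¹.

2.03 nmol·min⁻¹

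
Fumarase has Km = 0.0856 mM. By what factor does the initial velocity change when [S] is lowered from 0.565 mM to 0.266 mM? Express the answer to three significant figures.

Since Vmax cancels, v₂/v₁ = [S]₂(Km+[S]₁) / [S]₁(Km+[S]₂).
= 0.266×(0.0856+0.565) / (0.565×(0.0856+0.266)) = 0.1731/0.1987 = 0.871.

0.871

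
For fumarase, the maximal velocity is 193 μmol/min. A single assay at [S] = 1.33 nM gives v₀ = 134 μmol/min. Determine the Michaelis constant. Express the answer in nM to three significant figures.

0.586 nM

v/Vmax = 134/193 = 0.6943 = [S]/(Km+[S]).
So Km + [S] = [S]/0.6943 = 1.916 nM, giving Km = 1.916 − 1.33 = 0.586 nM.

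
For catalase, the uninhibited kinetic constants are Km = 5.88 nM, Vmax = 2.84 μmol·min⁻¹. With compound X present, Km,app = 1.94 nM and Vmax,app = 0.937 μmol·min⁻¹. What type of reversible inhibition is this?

Both Km and Vmax decrease by the same factor (~3.03-fold) — characteristic of uncompetitive inhibition.

uncompetitive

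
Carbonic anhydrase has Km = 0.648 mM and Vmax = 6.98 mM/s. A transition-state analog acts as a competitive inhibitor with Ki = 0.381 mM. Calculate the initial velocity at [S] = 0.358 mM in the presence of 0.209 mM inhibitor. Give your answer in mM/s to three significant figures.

1.84 mM/s

With α = 1 + [I]/Ki = 1 + 0.209/0.381 = 1.549, the competitive rate law is v = Vmax[S] / (αKm + [S]).
v = 6.98×0.358 / (1.549×0.648 + 0.358) = 2.499/1.361 = 1.84 mM/s.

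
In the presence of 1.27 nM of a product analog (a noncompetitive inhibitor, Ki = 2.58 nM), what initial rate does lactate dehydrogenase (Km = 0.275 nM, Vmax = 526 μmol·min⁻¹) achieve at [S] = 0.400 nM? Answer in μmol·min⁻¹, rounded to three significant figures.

209 μmol·min⁻¹

α = 1 + [I]/Ki = 1 + 1.27/2.58 = 1.492.
For a noncompetitive inhibitor, Vmax is reduced to Vmax/α while Km is unchanged: Km,app = 0.275 nM, Vmax,app = 352 μmol·min⁻¹.
v = Vmax,app·[S]/(Km,app + [S]) = 352 × 0.400/(0.275 + 0.400) = 209 μmol·min⁻¹.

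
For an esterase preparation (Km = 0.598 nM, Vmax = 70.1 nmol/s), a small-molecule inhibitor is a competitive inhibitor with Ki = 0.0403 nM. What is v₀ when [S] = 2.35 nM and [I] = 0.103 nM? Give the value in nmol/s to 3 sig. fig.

36.8 nmol/s

α = 1 + [I]/Ki = 1 + 0.103/0.0403 = 3.556.
For a competitive inhibitor, Vmax is unchanged and the apparent Km becomes α·Km: Km,app = 2.13 nM, Vmax,app = 70.1 nmol/s.
v = Vmax,app·[S]/(Km,app + [S]) = 70.1 × 2.35/(2.13 + 2.35) = 36.8 nmol/s.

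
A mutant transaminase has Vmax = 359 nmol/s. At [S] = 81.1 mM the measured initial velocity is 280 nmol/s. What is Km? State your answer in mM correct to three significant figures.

22.9 mM

v/Vmax = 280/359 = 0.7799 = [S]/(Km+[S]).
So Km + [S] = [S]/0.7799 = 104.0 mM, giving Km = 104.0 − 81.1 = 22.9 mM.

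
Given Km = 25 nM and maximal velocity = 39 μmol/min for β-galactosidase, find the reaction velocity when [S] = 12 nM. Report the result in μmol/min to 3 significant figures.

12.6 μmol/min

v = Vmax·[S]/(Km + [S]) = 39 × 12 / (25 + 12)
  = 468.0 / 37.00 = 12.6 μmol/min.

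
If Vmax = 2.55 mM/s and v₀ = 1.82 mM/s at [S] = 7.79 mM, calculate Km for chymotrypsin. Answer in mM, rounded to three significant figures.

3.12 mM

v/Vmax = 1.82/2.55 = 0.7137 = [S]/(Km+[S]).
So Km + [S] = [S]/0.7137 = 10.91 mM, giving Km = 10.91 − 7.79 = 3.12 mM.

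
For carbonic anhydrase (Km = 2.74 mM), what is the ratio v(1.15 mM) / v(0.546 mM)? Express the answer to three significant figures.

The fractional saturations are [S]/(Km+[S]) = 0.546/3.286 = 0.1662 and 1.15/3.890 = 0.2956.
v₂/v₁ is just their ratio: 0.2956/0.1662 = 1.78.

1.78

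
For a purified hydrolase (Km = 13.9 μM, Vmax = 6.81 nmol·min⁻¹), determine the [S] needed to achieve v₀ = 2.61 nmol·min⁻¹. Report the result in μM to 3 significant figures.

8.64 μM

The required fractional saturation is v/Vmax = 2.61/6.81 = 0.3833.
Then [S]/(Km+[S]) = 0.3833 ⇒ [S] = 13.9 × 0.3833/(1 − 0.3833) = 8.64 μM.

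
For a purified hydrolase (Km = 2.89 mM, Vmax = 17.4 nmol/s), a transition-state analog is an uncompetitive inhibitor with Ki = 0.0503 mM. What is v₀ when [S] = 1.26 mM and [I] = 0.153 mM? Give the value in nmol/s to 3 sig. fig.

2.75 nmol/s

With α = 1 + [I]/Ki = 1 + 0.153/0.0503 = 4.042, the uncompetitive rate law is v = (Vmax/α)·[S] / (Km/α + [S]).
v = (17.4/4.042)×1.26 / (2.89/4.042 + 1.26) = 5.424/1.975 = 2.75 nmol/s.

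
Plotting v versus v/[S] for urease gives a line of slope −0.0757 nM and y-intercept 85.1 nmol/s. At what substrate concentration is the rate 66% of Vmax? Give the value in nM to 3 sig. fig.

The Eadie–Hofstee slope gives Km = 0.0757 nM (slope = −Km).
v/Vmax = [S]/(Km+[S]) = 0.66 ⇒ [S] = Km·0.66/(1−0.66) = 0.0757 × 1.941 = 0.147 nM.

0.147 nM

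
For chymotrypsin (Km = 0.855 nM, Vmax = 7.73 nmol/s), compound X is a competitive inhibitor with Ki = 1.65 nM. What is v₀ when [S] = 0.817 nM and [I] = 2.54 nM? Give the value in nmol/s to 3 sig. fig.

2.11 nmol/s

With α = 1 + [I]/Ki = 1 + 2.54/1.65 = 2.539, the competitive rate law is v = Vmax[S] / (αKm + [S]).
v = 7.73×0.817 / (2.539×0.855 + 0.817) = 6.315/2.988 = 2.11 nmol/s.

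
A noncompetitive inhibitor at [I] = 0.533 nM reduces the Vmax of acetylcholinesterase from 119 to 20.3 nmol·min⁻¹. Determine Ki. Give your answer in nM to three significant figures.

0.110 nM

Noncompetitive: Vmax,app = Vmax/α with α = 1 + [I]/Ki.
α = Vmax/Vmax,app = 119/20.3 = 5.862.
Ki = [I]/(α − 1) = 0.533/4.862 = 0.110 nM.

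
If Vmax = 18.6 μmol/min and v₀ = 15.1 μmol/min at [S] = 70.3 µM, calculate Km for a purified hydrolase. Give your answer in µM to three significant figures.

16.3 µM

From v = Vmax[S]/(Km+[S]), Km = [S](Vmax − v)/v.
Km = 70.3 × (18.6 − 15.1) / 15.1 = 246.1/15.1 = 16.3 µM.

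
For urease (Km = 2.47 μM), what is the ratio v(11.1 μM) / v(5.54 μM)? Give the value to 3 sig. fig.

1.18

Since Vmax cancels, v₂/v₁ = [S]₂(Km+[S]₁) / [S]₁(Km+[S]₂).
= 11.1×(2.47+5.54) / (5.54×(2.47+11.1)) = 88.91/75.18 = 1.18.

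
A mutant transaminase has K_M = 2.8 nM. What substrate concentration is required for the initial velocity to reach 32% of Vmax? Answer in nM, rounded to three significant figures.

v/Vmax = [S]/(Km+[S]) = 0.32, so [S] = Km·0.32/(1 − 0.32) = 2.8 × 0.4706.
[S] = 1.32 nM.

1.32 nM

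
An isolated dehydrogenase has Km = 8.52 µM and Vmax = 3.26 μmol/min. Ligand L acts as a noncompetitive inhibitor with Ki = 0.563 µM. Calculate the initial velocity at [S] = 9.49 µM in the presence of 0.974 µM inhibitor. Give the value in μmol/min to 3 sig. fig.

0.629 μmol/min

With α = 1 + [I]/Ki = 1 + 0.974/0.563 = 2.730, the noncompetitive rate law is v = (Vmax/α)·[S] / (Km + [S]).
v = (3.26/2.730)×9.49 / (8.52 + 9.49) = 11.33/18.01 = 0.629 μmol/min.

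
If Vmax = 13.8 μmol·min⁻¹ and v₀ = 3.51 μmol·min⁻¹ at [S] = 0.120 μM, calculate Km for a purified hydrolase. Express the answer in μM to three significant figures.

v/Vmax = 3.51/13.8 = 0.2543 = [S]/(Km+[S]).
So Km + [S] = [S]/0.2543 = 0.4718 μM, giving Km = 0.4718 − 0.120 = 0.352 μM.

0.352 μM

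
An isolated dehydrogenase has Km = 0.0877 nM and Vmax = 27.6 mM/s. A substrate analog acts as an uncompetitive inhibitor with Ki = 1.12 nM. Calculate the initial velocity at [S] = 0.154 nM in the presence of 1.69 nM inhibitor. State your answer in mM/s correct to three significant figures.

8.97 mM/s

With α = 1 + [I]/Ki = 1 + 1.69/1.12 = 2.509, the uncompetitive rate law is v = (Vmax/α)·[S] / (Km/α + [S]).
v = (27.6/2.509)×0.154 / (0.0877/2.509 + 0.154) = 1.694/0.1890 = 8.97 mM/s.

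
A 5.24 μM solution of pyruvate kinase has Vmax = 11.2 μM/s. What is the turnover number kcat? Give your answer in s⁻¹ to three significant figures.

2.14 s⁻¹

kcat = Vmax/[E]total = 11.2 μM/s / 5.24 μM = 2.14 s⁻¹.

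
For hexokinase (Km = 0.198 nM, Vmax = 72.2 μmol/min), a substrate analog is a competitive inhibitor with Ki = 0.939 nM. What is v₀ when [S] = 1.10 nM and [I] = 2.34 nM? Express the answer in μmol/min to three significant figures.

With α = 1 + [I]/Ki = 1 + 2.34/0.939 = 3.492, the competitive rate law is v = Vmax[S] / (αKm + [S]).
v = 72.2×1.10 / (3.492×0.198 + 1.10) = 79.42/1.791 = 44.3 μmol/min.

44.3 μmol/min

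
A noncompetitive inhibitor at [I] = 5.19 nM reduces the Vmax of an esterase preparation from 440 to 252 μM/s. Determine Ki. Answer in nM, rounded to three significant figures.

Noncompetitive: Vmax,app = Vmax/α with α = 1 + [I]/Ki.
α = Vmax/Vmax,app = 440/252 = 1.746.
Since α = 1 + [I]/Ki, [I]/Ki = 1.746 − 1 = 0.7460 and Ki = 5.19/0.7460 = 6.96 nM.

6.96 nM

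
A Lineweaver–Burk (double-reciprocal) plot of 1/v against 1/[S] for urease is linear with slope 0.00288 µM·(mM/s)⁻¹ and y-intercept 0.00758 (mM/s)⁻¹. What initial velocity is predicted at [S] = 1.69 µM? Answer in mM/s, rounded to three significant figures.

The y-intercept is 1/Vmax, so Vmax = 1/0.00758 = 132 mM/s.
The slope is Km/Vmax, so Km = 0.00288 × 132 = 0.380 µM.
Then v = 132 × 1.69/(0.380 + 1.69) = 108 mM/s.

108 mM/s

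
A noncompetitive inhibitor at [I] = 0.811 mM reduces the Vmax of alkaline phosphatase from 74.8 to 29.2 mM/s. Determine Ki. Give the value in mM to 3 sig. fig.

0.519 mM

Noncompetitive: Vmax,app = Vmax/α with α = 1 + [I]/Ki.
α = Vmax/Vmax,app = 74.8/29.2 = 2.562.
Ki = [I]/(α − 1) = 0.811/1.562 = 0.519 mM.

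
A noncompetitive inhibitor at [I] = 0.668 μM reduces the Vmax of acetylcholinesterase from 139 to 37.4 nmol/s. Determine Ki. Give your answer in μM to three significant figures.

0.246 μM

Noncompetitive: Vmax,app = Vmax/α with α = 1 + [I]/Ki.
α = Vmax/Vmax,app = 139/37.4 = 3.717.
Since α = 1 + [I]/Ki, [I]/Ki = 3.717 − 1 = 2.717 and Ki = 0.668/2.717 = 0.246 μM.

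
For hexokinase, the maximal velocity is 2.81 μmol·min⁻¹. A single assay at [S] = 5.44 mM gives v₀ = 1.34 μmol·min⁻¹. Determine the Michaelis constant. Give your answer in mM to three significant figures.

5.97 mM

v/Vmax = 1.34/2.81 = 0.4769 = [S]/(Km+[S]).
So Km + [S] = [S]/0.4769 = 11.41 mM, giving Km = 11.41 − 5.44 = 5.97 mM.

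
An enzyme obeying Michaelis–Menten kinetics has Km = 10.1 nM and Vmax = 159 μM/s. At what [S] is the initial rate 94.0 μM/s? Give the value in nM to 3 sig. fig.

14.6 nM

The required fractional saturation is v/Vmax = 94.0/159 = 0.5912.
Then [S]/(Km+[S]) = 0.5912 ⇒ [S] = 10.1 × 0.5912/(1 − 0.5912) = 14.6 nM.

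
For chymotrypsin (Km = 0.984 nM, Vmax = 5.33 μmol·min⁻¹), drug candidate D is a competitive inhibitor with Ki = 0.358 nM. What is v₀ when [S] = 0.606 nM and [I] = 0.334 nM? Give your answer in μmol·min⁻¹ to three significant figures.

With α = 1 + [I]/Ki = 1 + 0.334/0.358 = 1.933, the competitive rate law is v = Vmax[S] / (αKm + [S]).
v = 5.33×0.606 / (1.933×0.984 + 0.606) = 3.230/2.508 = 1.29 μmol·min⁻¹.

1.29 μmol·min⁻¹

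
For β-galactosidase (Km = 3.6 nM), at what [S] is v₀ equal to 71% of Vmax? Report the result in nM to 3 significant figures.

8.81 nM

v/Vmax = [S]/(Km+[S]) = 0.71, so [S] = Km·0.71/(1 − 0.71) = 3.6 × 2.448.
[S] = 8.81 nM.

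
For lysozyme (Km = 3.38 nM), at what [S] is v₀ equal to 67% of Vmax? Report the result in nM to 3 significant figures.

6.86 nM

v/Vmax = [S]/(Km+[S]) = 0.67, so [S] = Km·0.67/(1 − 0.67) = 3.38 × 2.030.
[S] = 6.86 nM.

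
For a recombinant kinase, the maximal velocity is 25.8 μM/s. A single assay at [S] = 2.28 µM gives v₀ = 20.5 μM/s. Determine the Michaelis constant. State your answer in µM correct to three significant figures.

0.589 µM

From v = Vmax[S]/(Km+[S]), Km = [S](Vmax − v)/v.
Km = 2.28 × (25.8 − 20.5) / 20.5 = 12.08/20.5 = 0.589 µM.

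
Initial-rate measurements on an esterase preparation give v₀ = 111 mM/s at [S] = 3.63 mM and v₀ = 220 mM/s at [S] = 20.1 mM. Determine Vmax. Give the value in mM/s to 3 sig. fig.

281 mM/s

In reciprocal form, 1/v = (Km/Vmax)·(1/[S]) + 1/Vmax. The two points give (1/[S], 1/v) = (0.2755, 0.009009) and (0.04975, 0.004545).
Slope = (0.009009 − 0.004545)/(0.2755 − 0.04975) = 0.01977; intercept = 0.009009 − 0.01977×0.2755 = 0.003562.
Vmax = 1/intercept = 281 mM/s; Km = slope × Vmax = 0.01977 × 281 = 5.55 mM.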